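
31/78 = 31/78 = 0.40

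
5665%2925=2740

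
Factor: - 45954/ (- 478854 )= 3^1*23^1*719^(  -  1) = 69/719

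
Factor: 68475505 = 5^1*7^1 * 821^1*2383^1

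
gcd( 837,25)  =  1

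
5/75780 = 1/15156=0.00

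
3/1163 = 3/1163 = 0.00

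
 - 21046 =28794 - 49840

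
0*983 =0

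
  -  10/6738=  - 1 + 3364/3369 = -0.00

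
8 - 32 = -24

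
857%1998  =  857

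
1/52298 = 1/52298 = 0.00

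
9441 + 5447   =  14888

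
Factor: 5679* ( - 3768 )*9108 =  - 2^5 * 3^5 * 11^1*23^1*157^1*631^1 =-194897282976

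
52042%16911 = 1309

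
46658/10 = 23329/5= 4665.80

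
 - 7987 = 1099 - 9086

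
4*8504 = 34016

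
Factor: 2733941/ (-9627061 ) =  - 7^1*23^1*16981^1*9627061^( - 1) 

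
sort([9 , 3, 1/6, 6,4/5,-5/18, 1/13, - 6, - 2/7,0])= [ - 6, - 2/7, - 5/18, 0,1/13, 1/6,4/5,  3,6,9]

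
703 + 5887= 6590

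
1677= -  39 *( - 43 )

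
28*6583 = 184324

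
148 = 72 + 76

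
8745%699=357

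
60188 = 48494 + 11694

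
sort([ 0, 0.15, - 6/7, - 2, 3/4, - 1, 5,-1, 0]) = [ - 2, - 1 , - 1, - 6/7, 0, 0,0.15, 3/4,5 ]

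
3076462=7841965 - 4765503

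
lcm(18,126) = 126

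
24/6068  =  6/1517=0.00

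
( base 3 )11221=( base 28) 4l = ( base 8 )205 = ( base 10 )133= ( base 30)4D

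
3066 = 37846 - 34780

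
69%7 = 6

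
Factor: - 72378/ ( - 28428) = 2^( - 1 )*3^1*23^ (-1 )*  103^ ( - 1 )*4021^1 =12063/4738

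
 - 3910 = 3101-7011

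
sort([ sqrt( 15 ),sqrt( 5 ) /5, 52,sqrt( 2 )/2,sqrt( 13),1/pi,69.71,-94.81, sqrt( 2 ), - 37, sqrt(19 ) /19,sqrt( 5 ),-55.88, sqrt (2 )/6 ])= [-94.81,-55.88, - 37, sqrt( 19)/19,sqrt(2 ) /6, 1/pi, sqrt(5 ) /5,sqrt( 2 ) /2,sqrt( 2 ), sqrt(5 ) , sqrt(13 ),sqrt( 15), 52,69.71] 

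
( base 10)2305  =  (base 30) 2gp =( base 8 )4401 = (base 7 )6502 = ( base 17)7ga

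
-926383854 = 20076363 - 946460217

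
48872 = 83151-34279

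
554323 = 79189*7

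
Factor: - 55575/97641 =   -  325/571 =- 5^2*13^1*571^( - 1)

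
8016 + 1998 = 10014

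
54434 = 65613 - 11179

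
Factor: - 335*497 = -166495=- 5^1*7^1*67^1 * 71^1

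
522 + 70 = 592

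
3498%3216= 282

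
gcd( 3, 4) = 1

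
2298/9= 766/3 = 255.33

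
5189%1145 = 609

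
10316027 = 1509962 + 8806065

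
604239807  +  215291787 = 819531594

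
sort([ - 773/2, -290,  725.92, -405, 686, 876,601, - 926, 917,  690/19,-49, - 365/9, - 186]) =[-926, -405,-773/2, - 290 ,- 186,  -  49, -365/9, 690/19,601,686, 725.92, 876,917 ]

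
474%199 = 76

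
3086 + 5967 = 9053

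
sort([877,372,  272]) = [ 272,372, 877]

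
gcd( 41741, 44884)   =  7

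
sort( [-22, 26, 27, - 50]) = [ - 50 , - 22, 26, 27]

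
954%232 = 26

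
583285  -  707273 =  - 123988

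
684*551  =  376884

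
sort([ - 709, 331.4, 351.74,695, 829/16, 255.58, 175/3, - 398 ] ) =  [ -709, - 398, 829/16 , 175/3, 255.58, 331.4, 351.74,  695 ] 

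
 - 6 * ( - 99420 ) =596520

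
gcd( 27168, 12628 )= 4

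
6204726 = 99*62674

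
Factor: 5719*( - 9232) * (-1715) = 2^4 * 5^1*7^4 * 19^1* 43^1*577^1 = 90548240720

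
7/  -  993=- 7/993= - 0.01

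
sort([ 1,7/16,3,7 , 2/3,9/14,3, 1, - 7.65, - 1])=[ - 7.65, - 1, 7/16,9/14, 2/3 , 1, 1,3, 3, 7]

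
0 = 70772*0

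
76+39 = 115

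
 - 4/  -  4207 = 4/4207 = 0.00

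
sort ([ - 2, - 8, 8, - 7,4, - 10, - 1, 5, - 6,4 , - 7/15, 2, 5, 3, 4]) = [-10, - 8,  -  7, - 6, - 2, - 1, - 7/15, 2,3  ,  4, 4, 4,  5,5,8] 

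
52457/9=5828 + 5/9  =  5828.56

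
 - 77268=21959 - 99227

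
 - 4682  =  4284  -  8966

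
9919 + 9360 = 19279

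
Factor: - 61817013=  -3^6*19^1*4463^1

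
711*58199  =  41379489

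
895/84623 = 895/84623 = 0.01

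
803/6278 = 11/86= 0.13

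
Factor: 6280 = 2^3 * 5^1*157^1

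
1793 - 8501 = -6708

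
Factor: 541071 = 3^2* 79^1*761^1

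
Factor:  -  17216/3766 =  - 2^5*7^ ( - 1 ) = - 32/7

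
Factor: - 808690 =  - 2^1 * 5^1*17^1*67^1*71^1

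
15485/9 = 1720 +5/9 = 1720.56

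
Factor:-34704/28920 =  - 2^1*3^1*5^ ( -1) = - 6/5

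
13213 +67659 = 80872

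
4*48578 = 194312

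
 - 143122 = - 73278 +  - 69844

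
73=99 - 26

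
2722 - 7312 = -4590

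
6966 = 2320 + 4646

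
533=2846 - 2313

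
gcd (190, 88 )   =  2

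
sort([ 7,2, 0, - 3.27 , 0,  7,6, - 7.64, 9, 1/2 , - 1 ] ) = [-7.64, - 3.27, - 1, 0 , 0, 1/2,2,6,7,7,9 ] 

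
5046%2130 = 786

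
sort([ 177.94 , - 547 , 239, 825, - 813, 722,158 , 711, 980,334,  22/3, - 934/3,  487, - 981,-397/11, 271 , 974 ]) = [-981,  -  813, - 547,  -  934/3,-397/11 , 22/3,158,177.94, 239,271,334, 487 , 711, 722,825,974 , 980 ]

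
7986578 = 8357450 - 370872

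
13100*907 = 11881700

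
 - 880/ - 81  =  10+70/81= 10.86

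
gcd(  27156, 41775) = 3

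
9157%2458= 1783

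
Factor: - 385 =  - 5^1*7^1* 11^1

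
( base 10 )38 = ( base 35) 13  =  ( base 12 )32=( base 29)19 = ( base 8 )46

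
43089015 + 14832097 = 57921112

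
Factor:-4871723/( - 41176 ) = 2^( - 3 )*5147^( - 1 ) * 4871723^1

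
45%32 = 13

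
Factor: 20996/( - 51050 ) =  - 2^1*5^(-2 )*29^1*181^1*1021^( - 1)= - 10498/25525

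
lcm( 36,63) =252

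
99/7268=99/7268 = 0.01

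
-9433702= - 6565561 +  -2868141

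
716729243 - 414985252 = 301743991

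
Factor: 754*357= 2^1 * 3^1*7^1*13^1*17^1 * 29^1 = 269178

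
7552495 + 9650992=17203487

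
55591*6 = 333546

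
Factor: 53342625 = 3^1*5^3*7^2*2903^1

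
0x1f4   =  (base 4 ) 13310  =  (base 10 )500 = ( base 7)1313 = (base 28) ho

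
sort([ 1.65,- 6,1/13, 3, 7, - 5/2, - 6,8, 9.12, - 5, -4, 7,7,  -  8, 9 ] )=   [ - 8, - 6, -6,-5, - 4, -5/2 , 1/13,1.65,3, 7, 7, 7, 8, 9, 9.12] 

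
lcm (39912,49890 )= 199560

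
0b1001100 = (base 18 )44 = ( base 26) 2O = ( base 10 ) 76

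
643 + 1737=2380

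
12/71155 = 12/71155 = 0.00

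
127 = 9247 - 9120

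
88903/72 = 1234+55/72 = 1234.76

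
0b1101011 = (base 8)153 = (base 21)52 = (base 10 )107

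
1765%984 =781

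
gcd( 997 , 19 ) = 1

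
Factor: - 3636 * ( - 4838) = 17590968 =2^3*3^2*41^1 * 59^1*101^1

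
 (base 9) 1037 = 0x2FB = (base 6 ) 3311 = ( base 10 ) 763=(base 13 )469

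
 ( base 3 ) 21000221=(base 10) 5128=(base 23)9FM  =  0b1010000001000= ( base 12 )2b74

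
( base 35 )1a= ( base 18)29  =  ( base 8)55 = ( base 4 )231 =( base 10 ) 45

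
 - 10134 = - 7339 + - 2795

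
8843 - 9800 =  - 957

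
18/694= 9/347=0.03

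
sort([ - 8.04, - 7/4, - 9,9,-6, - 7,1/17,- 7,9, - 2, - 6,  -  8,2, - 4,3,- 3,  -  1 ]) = [ - 9, - 8.04, - 8  , - 7,  -  7, - 6, - 6, - 4, - 3, - 2,  -  7/4, -1,  1/17,2, 3,9,9]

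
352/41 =8 + 24/41 = 8.59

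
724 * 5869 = 4249156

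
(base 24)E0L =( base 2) 1111110010101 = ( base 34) 6xr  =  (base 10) 8085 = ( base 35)6L0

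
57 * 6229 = 355053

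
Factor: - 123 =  -3^1*41^1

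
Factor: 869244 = 2^2*3^1*17^1*4261^1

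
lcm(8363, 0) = 0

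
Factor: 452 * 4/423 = 2^4*3^( - 2 )  *  47^( -1)*113^1= 1808/423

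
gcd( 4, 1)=1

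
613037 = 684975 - 71938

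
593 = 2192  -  1599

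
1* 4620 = 4620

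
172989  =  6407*27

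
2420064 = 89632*27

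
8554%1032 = 298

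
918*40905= 37550790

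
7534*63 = 474642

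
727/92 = 727/92 = 7.90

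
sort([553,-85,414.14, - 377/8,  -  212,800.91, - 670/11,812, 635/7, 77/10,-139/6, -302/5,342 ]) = [-212, - 85, - 670/11, - 302/5, - 377/8,-139/6,77/10,635/7,342,414.14,553,800.91,812]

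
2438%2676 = 2438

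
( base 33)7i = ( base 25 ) 9o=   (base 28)8P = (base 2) 11111001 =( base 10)249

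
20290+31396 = 51686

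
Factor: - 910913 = -61^1*109^1*137^1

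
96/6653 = 96/6653 = 0.01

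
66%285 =66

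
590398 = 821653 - 231255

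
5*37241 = 186205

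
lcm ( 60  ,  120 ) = 120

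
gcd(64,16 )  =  16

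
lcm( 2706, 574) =18942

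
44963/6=44963/6= 7493.83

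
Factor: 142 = 2^1 * 71^1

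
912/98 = 9 + 15/49 = 9.31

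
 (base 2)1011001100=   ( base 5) 10331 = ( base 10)716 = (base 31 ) N3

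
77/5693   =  77/5693=0.01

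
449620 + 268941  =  718561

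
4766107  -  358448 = 4407659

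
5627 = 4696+931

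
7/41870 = 7/41870 = 0.00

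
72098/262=36049/131 = 275.18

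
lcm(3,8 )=24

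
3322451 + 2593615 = 5916066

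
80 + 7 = 87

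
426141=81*5261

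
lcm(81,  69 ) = 1863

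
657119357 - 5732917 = 651386440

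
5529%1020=429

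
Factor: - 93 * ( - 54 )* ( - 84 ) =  - 2^3*3^5*7^1*31^1 = -421848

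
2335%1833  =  502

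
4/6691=4/6691 = 0.00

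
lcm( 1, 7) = 7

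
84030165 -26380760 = 57649405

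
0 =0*170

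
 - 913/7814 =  - 1 + 6901/7814 = -0.12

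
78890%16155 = 14270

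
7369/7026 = 1 + 343/7026 = 1.05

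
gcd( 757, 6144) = 1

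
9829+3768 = 13597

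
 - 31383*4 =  - 125532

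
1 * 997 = 997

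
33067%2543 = 8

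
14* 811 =11354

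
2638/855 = 2638/855= 3.09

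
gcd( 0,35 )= 35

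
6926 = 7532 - 606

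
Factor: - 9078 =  - 2^1* 3^1*17^1*89^1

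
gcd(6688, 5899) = 1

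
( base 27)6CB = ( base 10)4709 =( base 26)6p3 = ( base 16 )1265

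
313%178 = 135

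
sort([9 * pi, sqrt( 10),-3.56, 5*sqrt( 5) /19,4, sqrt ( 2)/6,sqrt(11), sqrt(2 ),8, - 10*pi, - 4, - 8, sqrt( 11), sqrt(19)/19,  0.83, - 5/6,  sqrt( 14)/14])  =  [  -  10*pi,-8, - 4,- 3.56,-5/6, sqrt(19 )/19, sqrt(2 )/6  ,  sqrt(14)/14, 5*sqrt( 5) /19, 0.83,sqrt(2 ),sqrt(10),sqrt(11), sqrt(11),4, 8 , 9 *pi]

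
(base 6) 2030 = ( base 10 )450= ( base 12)316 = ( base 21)109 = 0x1c2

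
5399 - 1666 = 3733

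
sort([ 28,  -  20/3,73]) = [ - 20/3, 28, 73 ] 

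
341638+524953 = 866591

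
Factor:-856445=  - 5^1 * 103^1*1663^1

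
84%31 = 22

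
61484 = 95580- 34096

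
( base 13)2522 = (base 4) 1102103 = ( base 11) 3a59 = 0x1493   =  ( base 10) 5267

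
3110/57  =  3110/57=54.56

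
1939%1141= 798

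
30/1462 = 15/731 = 0.02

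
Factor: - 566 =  - 2^1 * 283^1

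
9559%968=847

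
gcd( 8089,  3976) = 1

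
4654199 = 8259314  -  3605115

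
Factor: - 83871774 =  - 2^1*3^4*7^1*73961^1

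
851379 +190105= 1041484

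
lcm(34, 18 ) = 306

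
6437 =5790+647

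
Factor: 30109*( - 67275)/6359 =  - 2025582975/6359 =- 3^2*5^2*13^1*23^1*6359^( - 1)*30109^1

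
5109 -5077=32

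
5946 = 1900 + 4046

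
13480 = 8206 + 5274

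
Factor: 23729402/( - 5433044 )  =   - 11864701/2716522 = -  2^ ( - 1 )*103^ ( - 1)*2551^1*4651^1*13187^( - 1 ) 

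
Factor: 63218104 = 2^3*17^1*103^1 * 4513^1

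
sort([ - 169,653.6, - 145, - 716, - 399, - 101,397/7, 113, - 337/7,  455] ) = [ - 716,  -  399, - 169, - 145,-101, - 337/7,  397/7 , 113,  455, 653.6 ]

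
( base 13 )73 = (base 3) 10111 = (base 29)37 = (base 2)1011110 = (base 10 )94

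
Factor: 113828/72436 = 7^( - 1)*11^1 = 11/7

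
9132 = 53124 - 43992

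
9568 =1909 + 7659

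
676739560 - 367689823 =309049737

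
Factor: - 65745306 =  - 2^1*3^2*11^1*223^1*1489^1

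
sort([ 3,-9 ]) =[ - 9 , 3]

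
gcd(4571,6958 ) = 7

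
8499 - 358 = 8141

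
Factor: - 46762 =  - 2^1*103^1*227^1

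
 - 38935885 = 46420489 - 85356374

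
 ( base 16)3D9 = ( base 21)24j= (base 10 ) 985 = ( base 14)505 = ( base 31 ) 10O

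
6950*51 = 354450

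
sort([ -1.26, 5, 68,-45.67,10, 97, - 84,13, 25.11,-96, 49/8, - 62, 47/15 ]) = [ - 96,-84, - 62, - 45.67, - 1.26,  47/15, 5,  49/8, 10, 13,25.11, 68, 97 ]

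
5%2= 1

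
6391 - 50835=-44444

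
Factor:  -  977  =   -977^1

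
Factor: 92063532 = 2^2*3^1*11^1*41^1*17011^1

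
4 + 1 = 5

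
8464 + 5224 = 13688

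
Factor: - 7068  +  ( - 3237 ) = - 3^2 * 5^1*229^1  =  - 10305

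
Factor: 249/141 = 47^(  -  1)*83^1 = 83/47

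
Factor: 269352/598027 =2^3*3^3*29^1*43^1*167^( - 1)*3581^( - 1) 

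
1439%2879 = 1439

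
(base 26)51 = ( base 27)4n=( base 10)131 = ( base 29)4F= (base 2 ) 10000011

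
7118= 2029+5089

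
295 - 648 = - 353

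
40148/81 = 40148/81 =495.65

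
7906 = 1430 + 6476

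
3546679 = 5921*599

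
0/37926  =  0  =  0.00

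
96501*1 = 96501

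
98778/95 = 98778/95 = 1039.77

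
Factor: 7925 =5^2*317^1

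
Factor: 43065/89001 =15/31 = 3^1*5^1*31^( -1)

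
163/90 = 1+73/90 = 1.81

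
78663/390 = 201+7/10 = 201.70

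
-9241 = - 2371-6870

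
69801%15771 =6717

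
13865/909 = 13865/909 = 15.25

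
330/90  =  11/3 = 3.67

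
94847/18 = 94847/18 = 5269.28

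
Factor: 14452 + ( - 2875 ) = 11577 = 3^1*17^1*227^1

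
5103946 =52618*97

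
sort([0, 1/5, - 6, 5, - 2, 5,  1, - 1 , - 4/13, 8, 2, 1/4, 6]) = [ - 6,-2,- 1, - 4/13, 0, 1/5,1/4,1, 2,  5,5,6,8]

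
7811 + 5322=13133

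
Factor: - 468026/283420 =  - 611/370 = - 2^(-1)*5^(-1 ) * 13^1*37^( - 1) * 47^1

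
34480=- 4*(-8620)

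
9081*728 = 6610968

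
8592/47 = 8592/47=182.81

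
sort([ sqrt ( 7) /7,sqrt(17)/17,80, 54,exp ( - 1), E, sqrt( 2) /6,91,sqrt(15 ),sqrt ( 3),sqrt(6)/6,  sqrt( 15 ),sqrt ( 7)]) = [ sqrt( 2) /6, sqrt (17 ) /17,exp( - 1), sqrt( 7)/7,sqrt( 6)/6,sqrt(3 ),sqrt( 7 ),E, sqrt(15),sqrt( 15 ),54,80, 91]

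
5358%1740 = 138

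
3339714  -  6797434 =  - 3457720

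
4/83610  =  2/41805 = 0.00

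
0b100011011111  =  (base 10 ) 2271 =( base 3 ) 10010010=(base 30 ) 2fl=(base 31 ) 2b8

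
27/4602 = 9/1534= 0.01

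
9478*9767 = 92571626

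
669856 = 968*692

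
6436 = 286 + 6150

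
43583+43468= 87051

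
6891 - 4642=2249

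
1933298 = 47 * 41134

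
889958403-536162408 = 353795995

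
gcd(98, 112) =14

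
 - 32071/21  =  -1528 + 17/21=-  1527.19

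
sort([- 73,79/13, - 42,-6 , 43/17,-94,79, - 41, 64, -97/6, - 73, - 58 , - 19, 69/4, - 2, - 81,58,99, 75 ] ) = [ - 94, - 81, - 73,-73, - 58,  -  42, - 41, - 19,-97/6, - 6,- 2,43/17, 79/13, 69/4, 58,64,75,79,99 ] 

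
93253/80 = 1165+ 53/80 = 1165.66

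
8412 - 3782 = 4630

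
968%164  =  148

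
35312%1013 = 870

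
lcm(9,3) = 9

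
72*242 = 17424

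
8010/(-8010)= - 1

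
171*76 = 12996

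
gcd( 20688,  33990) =6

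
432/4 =108  =  108.00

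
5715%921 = 189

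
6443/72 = 89 + 35/72=89.49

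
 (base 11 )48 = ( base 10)52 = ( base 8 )64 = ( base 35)1H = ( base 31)1L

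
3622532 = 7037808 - 3415276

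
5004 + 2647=7651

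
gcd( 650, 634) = 2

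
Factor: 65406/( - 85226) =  - 33/43 = - 3^1*11^1*43^( - 1)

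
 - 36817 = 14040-50857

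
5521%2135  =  1251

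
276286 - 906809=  - 630523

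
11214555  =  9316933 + 1897622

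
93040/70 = 9304/7 = 1329.14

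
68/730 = 34/365 = 0.09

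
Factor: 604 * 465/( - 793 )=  - 280860/793 = - 2^2*3^1*5^1*13^( - 1)*31^1*61^( - 1 )*151^1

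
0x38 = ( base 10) 56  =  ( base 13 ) 44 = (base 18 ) 32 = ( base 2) 111000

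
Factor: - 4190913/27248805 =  - 155219/1009215 =-3^( - 2)*5^ ( - 1 )*41^( - 1)*547^( - 1)*155219^1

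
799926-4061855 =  - 3261929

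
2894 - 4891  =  -1997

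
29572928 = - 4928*(  -  6001)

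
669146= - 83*(- 8062 )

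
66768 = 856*78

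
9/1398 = 3/466= 0.01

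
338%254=84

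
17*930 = 15810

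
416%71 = 61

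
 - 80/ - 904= 10/113 = 0.09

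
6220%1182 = 310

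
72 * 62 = 4464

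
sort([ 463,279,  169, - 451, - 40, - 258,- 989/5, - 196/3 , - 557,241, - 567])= [ - 567,  -  557, - 451,- 258, - 989/5, -196/3 ,-40,169,241, 279, 463]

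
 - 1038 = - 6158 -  - 5120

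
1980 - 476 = 1504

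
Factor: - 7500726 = -2^1*3^2 * 109^1*3823^1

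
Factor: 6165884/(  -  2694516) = -3^ ( - 1)* 11^(-1)*137^ (  -  1 )*149^(- 1)*1541471^1= -1541471/673629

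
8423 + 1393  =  9816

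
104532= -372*(-281 ) 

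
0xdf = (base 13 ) 142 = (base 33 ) 6P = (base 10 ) 223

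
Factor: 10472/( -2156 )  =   - 2^1*7^ (- 1)  *17^1 = - 34/7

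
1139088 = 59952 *19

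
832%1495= 832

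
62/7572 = 31/3786=0.01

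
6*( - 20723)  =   -124338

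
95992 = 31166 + 64826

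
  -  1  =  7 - 8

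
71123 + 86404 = 157527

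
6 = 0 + 6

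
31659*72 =2279448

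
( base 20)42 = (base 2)1010010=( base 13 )64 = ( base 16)52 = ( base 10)82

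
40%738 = 40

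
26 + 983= 1009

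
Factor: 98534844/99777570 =2^1*3^1*5^ (- 1 ) * 43^1*53^1*709^(  -  1)*1201^1 * 4691^ (-1) = 16422474/16629595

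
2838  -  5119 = - 2281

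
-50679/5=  - 50679/5 = - 10135.80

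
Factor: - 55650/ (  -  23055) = 70/29=2^1*5^1*7^1*29^(  -  1)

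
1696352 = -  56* ( - 30292)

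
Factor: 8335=5^1*1667^1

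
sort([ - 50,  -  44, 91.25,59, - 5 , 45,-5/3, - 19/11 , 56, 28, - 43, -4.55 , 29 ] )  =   [  -  50, - 44, - 43, - 5,-4.55, - 19/11, - 5/3, 28, 29,45,56, 59,  91.25]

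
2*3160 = 6320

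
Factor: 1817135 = 5^1*227^1*1601^1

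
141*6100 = 860100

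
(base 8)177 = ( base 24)57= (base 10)127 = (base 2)1111111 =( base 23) 5C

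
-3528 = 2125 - 5653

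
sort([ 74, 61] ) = [ 61 , 74]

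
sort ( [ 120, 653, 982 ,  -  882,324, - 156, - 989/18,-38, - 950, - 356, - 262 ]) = [ - 950, - 882, - 356,-262, - 156, - 989/18,  -  38,120, 324 , 653 , 982 ]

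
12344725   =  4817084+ 7527641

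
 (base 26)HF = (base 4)13021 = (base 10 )457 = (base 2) 111001001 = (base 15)207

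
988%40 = 28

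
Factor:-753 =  - 3^1*251^1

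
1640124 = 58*28278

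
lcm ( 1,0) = 0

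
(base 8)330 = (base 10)216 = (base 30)76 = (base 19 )B7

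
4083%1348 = 39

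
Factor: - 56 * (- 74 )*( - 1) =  - 4144 = - 2^4*7^1*37^1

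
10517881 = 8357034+2160847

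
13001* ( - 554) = - 7202554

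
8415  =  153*55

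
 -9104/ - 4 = 2276 + 0/1= 2276.00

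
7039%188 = 83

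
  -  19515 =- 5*3903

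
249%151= 98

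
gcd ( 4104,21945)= 57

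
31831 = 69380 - 37549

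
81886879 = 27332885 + 54553994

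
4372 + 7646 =12018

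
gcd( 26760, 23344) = 8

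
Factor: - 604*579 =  - 2^2*3^1 * 151^1*193^1=-349716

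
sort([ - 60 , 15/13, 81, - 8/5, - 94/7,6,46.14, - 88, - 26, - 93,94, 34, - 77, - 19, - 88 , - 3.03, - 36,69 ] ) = [ - 93, - 88, - 88,-77 , - 60, - 36, - 26,-19, - 94/7, - 3.03, - 8/5,  15/13,6,34,46.14, 69, 81,94 ]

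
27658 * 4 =110632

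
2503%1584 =919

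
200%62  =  14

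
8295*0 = 0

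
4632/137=33 + 111/137 = 33.81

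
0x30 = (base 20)28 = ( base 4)300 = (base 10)48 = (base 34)1E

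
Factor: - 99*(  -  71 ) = 3^2*11^1*71^1 = 7029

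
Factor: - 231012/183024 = -207/164 = - 2^(-2)*3^2*23^1*41^( - 1) 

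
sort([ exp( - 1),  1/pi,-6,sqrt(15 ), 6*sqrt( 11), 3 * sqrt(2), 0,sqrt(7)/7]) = [ - 6, 0, 1/pi, exp(- 1 ), sqrt(7)/7, sqrt(15 ),3*sqrt(2),6*sqrt( 11)]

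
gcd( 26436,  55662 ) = 6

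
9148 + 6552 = 15700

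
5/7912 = 5/7912 = 0.00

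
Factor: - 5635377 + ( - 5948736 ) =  - 11584113 = - 3^1*743^1*5197^1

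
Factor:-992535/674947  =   - 3^1* 5^1*7^( - 1) * 13^ (  -  1) * 7417^ ( - 1)*66169^1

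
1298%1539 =1298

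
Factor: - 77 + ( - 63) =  - 140 = - 2^2 * 5^1 * 7^1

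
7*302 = 2114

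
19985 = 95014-75029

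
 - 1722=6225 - 7947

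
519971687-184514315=335457372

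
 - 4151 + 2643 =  - 1508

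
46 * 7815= 359490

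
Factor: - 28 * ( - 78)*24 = 2^6*3^2 *7^1*13^1 = 52416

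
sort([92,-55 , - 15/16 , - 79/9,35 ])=[-55, - 79/9 , - 15/16,35, 92]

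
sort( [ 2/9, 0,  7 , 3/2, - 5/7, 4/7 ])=[ - 5/7, 0,  2/9, 4/7, 3/2,7]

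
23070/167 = 23070/167  =  138.14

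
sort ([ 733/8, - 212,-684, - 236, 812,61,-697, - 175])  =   [ - 697, - 684, - 236, - 212,-175,  61,733/8,812]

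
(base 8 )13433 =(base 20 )eff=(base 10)5915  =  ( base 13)2900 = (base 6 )43215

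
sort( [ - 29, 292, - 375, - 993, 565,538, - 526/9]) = [ - 993  , - 375,  -  526/9 , - 29, 292,538, 565]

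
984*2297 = 2260248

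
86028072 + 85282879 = 171310951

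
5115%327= 210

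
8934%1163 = 793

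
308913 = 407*759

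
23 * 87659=2016157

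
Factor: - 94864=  - 2^4*7^2*11^2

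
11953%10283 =1670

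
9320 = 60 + 9260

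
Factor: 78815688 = 2^3*3^1*7^1* 469141^1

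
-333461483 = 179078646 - 512540129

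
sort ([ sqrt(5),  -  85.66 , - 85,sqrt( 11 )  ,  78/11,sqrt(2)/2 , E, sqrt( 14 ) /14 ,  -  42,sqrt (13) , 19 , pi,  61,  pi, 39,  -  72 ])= [ - 85.66 ,- 85, - 72, - 42,sqrt( 14) /14, sqrt( 2)/2 , sqrt(5), E, pi , pi,sqrt( 11 ) , sqrt( 13),78/11, 19,39, 61 ] 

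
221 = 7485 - 7264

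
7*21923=153461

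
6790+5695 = 12485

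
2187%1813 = 374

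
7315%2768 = 1779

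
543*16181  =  8786283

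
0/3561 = 0= 0.00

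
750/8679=250/2893 = 0.09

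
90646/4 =45323/2  =  22661.50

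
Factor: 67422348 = 2^2*3^3*7^1*101^1*883^1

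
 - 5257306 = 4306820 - 9564126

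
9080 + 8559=17639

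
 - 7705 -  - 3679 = - 4026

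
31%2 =1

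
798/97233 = 266/32411 = 0.01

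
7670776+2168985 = 9839761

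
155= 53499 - 53344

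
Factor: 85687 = 7^1*12241^1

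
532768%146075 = 94543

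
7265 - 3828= 3437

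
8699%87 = 86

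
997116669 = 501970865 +495145804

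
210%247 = 210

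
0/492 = 0 = 0.00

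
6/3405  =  2/1135 = 0.00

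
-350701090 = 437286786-787987876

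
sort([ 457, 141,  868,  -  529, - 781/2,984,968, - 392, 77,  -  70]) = [ - 529, - 392 ,  -  781/2, - 70,77, 141 , 457, 868, 968,984 ]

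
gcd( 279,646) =1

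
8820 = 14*630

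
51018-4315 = 46703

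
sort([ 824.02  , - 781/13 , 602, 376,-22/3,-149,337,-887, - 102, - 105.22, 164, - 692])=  [-887, - 692, - 149, - 105.22,-102 , - 781/13, - 22/3,  164, 337,376,602,824.02]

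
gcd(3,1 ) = 1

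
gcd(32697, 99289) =1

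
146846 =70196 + 76650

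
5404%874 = 160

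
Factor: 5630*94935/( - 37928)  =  -2^( - 2)*  3^1*5^2*11^( - 1)*431^ (-1 )*563^1*6329^1 = - 267242025/18964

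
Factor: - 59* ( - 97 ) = 59^1*  97^1 = 5723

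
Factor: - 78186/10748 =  - 39093/5374 = - 2^ ( - 1) * 3^1*83^1*157^1*  2687^( - 1) 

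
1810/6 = 301 + 2/3 = 301.67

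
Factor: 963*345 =332235 = 3^3*5^1*23^1* 107^1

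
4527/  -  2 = - 4527/2=- 2263.50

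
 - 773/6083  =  - 1 + 5310/6083 = - 0.13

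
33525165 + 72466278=105991443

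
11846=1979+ 9867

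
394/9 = 43 + 7/9 = 43.78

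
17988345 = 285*63117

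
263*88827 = 23361501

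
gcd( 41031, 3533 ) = 1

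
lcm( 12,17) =204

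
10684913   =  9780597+904316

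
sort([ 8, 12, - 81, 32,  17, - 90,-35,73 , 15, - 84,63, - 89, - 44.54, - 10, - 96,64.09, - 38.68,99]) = [ - 96, - 90, - 89, - 84, - 81, - 44.54, - 38.68, - 35, - 10,  8,12,15,  17,32 , 63, 64.09, 73, 99 ]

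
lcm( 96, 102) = 1632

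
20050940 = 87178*230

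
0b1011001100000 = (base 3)21212011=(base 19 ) FG9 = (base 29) 6NF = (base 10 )5728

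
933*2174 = 2028342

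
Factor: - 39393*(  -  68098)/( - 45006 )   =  -3^2*13^( - 1 ) * 79^1*431^1*577^( - 1 )*1459^1 = -447097419/7501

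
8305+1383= 9688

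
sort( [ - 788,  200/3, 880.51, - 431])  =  [-788, - 431,  200/3,  880.51]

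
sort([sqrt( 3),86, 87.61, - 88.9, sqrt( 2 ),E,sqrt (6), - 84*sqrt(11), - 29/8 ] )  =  [  -  84*sqrt( 11), - 88.9,-29/8,sqrt ( 2 ),sqrt( 3),  sqrt(6),E,86, 87.61 ]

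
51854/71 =51854/71 = 730.34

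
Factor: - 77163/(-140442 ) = 2^( - 1)*17^2*263^( - 1)=289/526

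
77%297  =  77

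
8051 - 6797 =1254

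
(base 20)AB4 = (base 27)5lc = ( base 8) 10200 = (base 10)4224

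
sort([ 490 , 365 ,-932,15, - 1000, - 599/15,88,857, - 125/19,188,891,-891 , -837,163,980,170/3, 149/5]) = [ - 1000, - 932, - 891, - 837, - 599/15, - 125/19,15,149/5, 170/3, 88,163  ,  188, 365 , 490,857, 891, 980 ]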